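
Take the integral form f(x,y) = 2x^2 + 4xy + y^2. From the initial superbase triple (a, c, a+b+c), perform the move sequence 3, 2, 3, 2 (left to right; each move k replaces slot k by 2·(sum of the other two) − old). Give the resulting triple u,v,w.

start (2,1,7) = (f(1,0),f(0,1),f(1,1))
replace slot 3: 2·(2+1) − 7 = -1 → (2,1,-1)
replace slot 2: 2·(2+(-1)) − 1 = 1 → (2,1,-1)
replace slot 3: 2·(2+1) − (-1) = 7 → (2,1,7)
replace slot 2: 2·(2+7) − 1 = 17 → (2,17,7)

2,17,7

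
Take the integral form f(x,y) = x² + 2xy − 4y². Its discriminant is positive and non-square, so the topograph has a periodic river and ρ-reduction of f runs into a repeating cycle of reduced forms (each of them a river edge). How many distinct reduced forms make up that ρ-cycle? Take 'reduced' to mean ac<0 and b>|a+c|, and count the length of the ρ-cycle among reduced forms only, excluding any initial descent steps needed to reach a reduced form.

D = 20, ⌊√D⌋ = 4
descent: ρ → (-4,-2,1)
descent: ρ → (1,4,-1)  [lands on river]
river: ρ → (-1,4,1)
ρ-cycle length = 2 (tail of 2 descent steps not counted)

2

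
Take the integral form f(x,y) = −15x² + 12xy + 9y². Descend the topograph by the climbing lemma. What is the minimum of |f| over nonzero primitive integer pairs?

river: ρ → (9,24,-3)
river: ρ → (-3,24,9)
river: ρ → (9,12,-15)
river: ρ → (-15,18,6)
river: ρ → (6,18,-15)
river: ρ → (-15,12,9)
closes: descent 0, river 6
min |a| on river = 3

3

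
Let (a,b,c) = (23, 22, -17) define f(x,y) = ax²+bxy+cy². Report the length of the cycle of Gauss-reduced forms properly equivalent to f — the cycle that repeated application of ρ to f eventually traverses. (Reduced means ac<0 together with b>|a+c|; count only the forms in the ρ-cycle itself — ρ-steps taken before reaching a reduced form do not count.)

D = 2048, ⌊√D⌋ = 45
river: ρ → (-17,12,28)
river: ρ → (28,44,-1)
river: ρ → (-1,44,28)
river: ρ → (28,12,-17)
river: ρ → (-17,22,23)
river: ρ → (23,24,-16)
river: ρ → (-16,40,7)
river: ρ → (7,44,-4)
river: ρ → (-4,44,7)
river: ρ → (7,40,-16)
river: ρ → (-16,24,23)
river: ρ → (23,22,-17)
ρ-cycle length = 12 (tail of 0 descent steps not counted)

12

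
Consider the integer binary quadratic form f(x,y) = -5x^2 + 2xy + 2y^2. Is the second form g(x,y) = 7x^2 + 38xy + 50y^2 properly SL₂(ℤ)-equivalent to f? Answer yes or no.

D₁ = 44, D₂ = 44
river cycle of f (length 2): (2, 6, -1), (-1, 6, 2)
river cycle of g (length 2): (-1, 6, 2), (2, 6, -1)
cycles coincide ⇒ equivalent

yes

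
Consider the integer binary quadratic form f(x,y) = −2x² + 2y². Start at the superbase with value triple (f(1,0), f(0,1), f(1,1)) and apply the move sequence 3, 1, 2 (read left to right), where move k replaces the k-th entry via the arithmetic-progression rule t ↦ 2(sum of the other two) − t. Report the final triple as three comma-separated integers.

start (-2,2,0) = (f(1,0),f(0,1),f(1,1))
replace slot 3: 2·((-2)+2) − 0 = 0 → (-2,2,0)
replace slot 1: 2·(2+0) − (-2) = 6 → (6,2,0)
replace slot 2: 2·(6+0) − 2 = 10 → (6,10,0)

6,10,0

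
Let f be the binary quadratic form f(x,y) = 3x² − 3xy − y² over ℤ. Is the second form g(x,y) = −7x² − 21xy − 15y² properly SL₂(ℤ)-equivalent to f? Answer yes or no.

D₁ = 21, D₂ = 21
river cycle of f (length 2): (-1, 3, 3), (3, 3, -1)
river cycle of g (length 2): (-1, 3, 3), (3, 3, -1)
cycles coincide ⇒ equivalent

yes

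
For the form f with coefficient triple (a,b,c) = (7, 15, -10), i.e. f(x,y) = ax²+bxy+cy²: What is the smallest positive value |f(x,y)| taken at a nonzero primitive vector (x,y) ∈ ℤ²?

river: ρ → (-10,5,12)
river: ρ → (12,19,-3)
river: ρ → (-3,17,18)
river: ρ → (18,19,-2)
river: ρ → (-2,21,8)
river: ρ → (8,11,-12)
river: ρ → (-12,13,7)
river: ρ → (7,15,-10)
closes: descent 0, river 8
min |a| on river = 2

2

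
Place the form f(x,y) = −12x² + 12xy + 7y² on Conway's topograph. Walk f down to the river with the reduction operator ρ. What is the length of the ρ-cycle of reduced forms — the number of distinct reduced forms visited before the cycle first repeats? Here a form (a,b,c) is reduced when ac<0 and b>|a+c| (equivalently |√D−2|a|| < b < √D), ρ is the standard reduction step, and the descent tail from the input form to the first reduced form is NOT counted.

D = 480, ⌊√D⌋ = 21
river: ρ → (7,16,-8)
river: ρ → (-8,16,7)
river: ρ → (7,12,-12)
river: ρ → (-12,12,7)
ρ-cycle length = 4 (tail of 0 descent steps not counted)

4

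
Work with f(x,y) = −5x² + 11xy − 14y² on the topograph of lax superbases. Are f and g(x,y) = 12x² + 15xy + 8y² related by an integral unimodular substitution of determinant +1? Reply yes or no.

D₁ = -159, D₂ = -159
f is negative-definite; reduce −f:
−f: translate: b→-1 (≡-11 mod 10), so (5,-11,14)→(5,-1,8)
−f: reduced (well bottom): (5,-1,8) with a≤c, −a<b≤a
flip sign back: reduced form of f is (-5,1,-8)
g: translate: b→-9 (≡15 mod 24), so (12,15,8)→(12,-9,5)
g: flip: (12,-9,5)→(5,9,12)
g: translate: b→-1 (≡9 mod 10), so (5,9,12)→(5,-1,8)
g: reduced (well bottom): (5,-1,8) with a≤c, −a<b≤a
reduced forms (-5, 1, -8) vs (5, -1, 8) ⇒ inequivalent

no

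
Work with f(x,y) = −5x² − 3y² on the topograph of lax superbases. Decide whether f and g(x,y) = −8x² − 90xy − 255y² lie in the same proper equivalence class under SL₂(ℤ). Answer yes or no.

D₁ = -60, D₂ = -60
f is negative-definite; reduce −f:
−f: flip: (5,0,3)→(3,0,5)
−f: reduced (well bottom): (3,0,5) with a≤c, −a<b≤a
flip sign back: reduced form of f is (-3,0,-5)
g is negative-definite; reduce −g:
−g: translate: b→-6 (≡90 mod 16), so (8,90,255)→(8,-6,3)
−g: flip: (8,-6,3)→(3,6,8)
−g: translate: b→0 (≡6 mod 6), so (3,6,8)→(3,0,5)
−g: reduced (well bottom): (3,0,5) with a≤c, −a<b≤a
flip sign back: reduced form of g is (-3,0,-5)
reduced forms (-3, 0, -5) vs (-3, 0, -5) ⇒ equivalent

yes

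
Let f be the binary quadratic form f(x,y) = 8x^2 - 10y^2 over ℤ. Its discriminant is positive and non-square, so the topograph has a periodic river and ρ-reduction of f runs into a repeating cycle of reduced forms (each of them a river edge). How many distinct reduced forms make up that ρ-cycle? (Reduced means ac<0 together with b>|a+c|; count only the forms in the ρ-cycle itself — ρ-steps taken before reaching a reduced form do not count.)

D = 320, ⌊√D⌋ = 17
descent: ρ → (-10,0,8)
descent: ρ → (8,16,-2)  [lands on river]
river: ρ → (-2,16,8)
ρ-cycle length = 2 (tail of 2 descent steps not counted)

2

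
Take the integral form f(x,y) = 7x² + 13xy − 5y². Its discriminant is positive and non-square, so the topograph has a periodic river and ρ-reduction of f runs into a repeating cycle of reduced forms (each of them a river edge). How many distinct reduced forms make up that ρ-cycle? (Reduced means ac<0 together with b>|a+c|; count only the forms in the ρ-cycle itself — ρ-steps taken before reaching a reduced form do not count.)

D = 309, ⌊√D⌋ = 17
river: ρ → (-5,17,1)
river: ρ → (1,17,-5)
river: ρ → (-5,13,7)
river: ρ → (7,15,-3)
river: ρ → (-3,15,7)
river: ρ → (7,13,-5)
ρ-cycle length = 6 (tail of 0 descent steps not counted)

6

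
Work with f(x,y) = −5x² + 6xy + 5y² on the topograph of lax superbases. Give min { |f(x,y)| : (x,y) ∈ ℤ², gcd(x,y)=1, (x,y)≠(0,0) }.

river: ρ → (5,4,-6)
river: ρ → (-6,8,3)
river: ρ → (3,10,-3)
river: ρ → (-3,8,6)
river: ρ → (6,4,-5)
river: ρ → (-5,6,5)
closes: descent 0, river 6
min |a| on river = 3

3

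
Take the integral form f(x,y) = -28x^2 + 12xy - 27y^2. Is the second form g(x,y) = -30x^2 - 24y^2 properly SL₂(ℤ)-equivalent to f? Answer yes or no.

D₁ = -2880, D₂ = -2880
f is negative-definite; reduce −f:
−f: flip: (28,-12,27)→(27,12,28)
−f: reduced (well bottom): (27,12,28) with a≤c, −a<b≤a
flip sign back: reduced form of f is (-27,-12,-28)
g is negative-definite; reduce −g:
−g: flip: (30,0,24)→(24,0,30)
−g: reduced (well bottom): (24,0,30) with a≤c, −a<b≤a
flip sign back: reduced form of g is (-24,0,-30)
reduced forms (-27, -12, -28) vs (-24, 0, -30) ⇒ inequivalent

no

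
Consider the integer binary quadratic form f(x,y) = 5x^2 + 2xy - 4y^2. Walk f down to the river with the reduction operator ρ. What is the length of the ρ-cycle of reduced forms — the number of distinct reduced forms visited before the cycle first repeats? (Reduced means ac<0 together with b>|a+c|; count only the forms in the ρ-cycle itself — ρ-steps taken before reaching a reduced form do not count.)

D = 84, ⌊√D⌋ = 9
river: ρ → (-4,6,3)
river: ρ → (3,6,-4)
river: ρ → (-4,2,5)
river: ρ → (5,8,-1)
river: ρ → (-1,8,5)
river: ρ → (5,2,-4)
ρ-cycle length = 6 (tail of 0 descent steps not counted)

6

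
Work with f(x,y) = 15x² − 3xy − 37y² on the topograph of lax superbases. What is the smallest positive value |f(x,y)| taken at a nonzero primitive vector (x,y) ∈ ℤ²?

descent: ρ → (-37,3,15)
descent: ρ → (15,27,-25)  [lands on river]
river: ρ → (-25,23,17)
river: ρ → (17,45,-3)
river: ρ → (-3,45,17)
river: ρ → (17,23,-25)
river: ρ → (-25,27,15)
river: ρ → (15,33,-19)
river: ρ → (-19,43,5)
river: ρ → (5,47,-1)
river: ρ → (-1,47,5)
river: ρ → (5,43,-19)
river: ρ → (-19,33,15)
closes: descent 2, river 12
min |a| on river = 1

1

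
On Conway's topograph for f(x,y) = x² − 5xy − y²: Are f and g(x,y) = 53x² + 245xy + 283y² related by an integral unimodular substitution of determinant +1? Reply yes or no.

D₁ = 29, D₂ = 29
river cycle of f (length 2): (-1, 5, 1), (1, 5, -1)
river cycle of g (length 2): (-1, 5, 1), (1, 5, -1)
cycles coincide ⇒ equivalent

yes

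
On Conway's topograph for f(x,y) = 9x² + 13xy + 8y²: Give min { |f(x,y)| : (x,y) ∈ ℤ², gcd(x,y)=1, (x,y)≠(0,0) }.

translate: b→-5 (≡13 mod 18), so (9,13,8)→(9,-5,4)
flip: (9,-5,4)→(4,5,9)
translate: b→-3 (≡5 mod 8), so (4,5,9)→(4,-3,8)
reduced (well bottom): (4,-3,8) with a≤c, −a<b≤a
well minimum = a = 4

4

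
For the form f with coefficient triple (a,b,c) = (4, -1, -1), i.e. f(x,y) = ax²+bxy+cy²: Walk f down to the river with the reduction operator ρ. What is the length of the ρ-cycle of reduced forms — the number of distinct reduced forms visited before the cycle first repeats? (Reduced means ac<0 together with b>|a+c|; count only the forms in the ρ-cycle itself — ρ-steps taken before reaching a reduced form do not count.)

D = 17, ⌊√D⌋ = 4
descent: ρ → (-1,3,2)  [lands on river]
river: ρ → (2,1,-2)
river: ρ → (-2,3,1)
river: ρ → (1,3,-2)
river: ρ → (-2,1,2)
river: ρ → (2,3,-1)
ρ-cycle length = 6 (tail of 1 descent step not counted)

6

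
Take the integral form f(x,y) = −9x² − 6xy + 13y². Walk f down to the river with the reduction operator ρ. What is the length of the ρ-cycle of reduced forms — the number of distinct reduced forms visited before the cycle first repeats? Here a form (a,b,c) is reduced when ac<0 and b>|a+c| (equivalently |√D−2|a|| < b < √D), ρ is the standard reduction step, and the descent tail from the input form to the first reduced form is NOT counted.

D = 504, ⌊√D⌋ = 22
descent: ρ → (13,6,-9)  [lands on river]
river: ρ → (-9,12,10)
river: ρ → (10,8,-11)
river: ρ → (-11,14,7)
river: ρ → (7,14,-11)
river: ρ → (-11,8,10)
river: ρ → (10,12,-9)
river: ρ → (-9,6,13)
river: ρ → (13,20,-2)
river: ρ → (-2,20,13)
ρ-cycle length = 10 (tail of 1 descent step not counted)

10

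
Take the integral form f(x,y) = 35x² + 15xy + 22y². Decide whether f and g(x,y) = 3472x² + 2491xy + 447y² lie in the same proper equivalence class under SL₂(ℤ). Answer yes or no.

D₁ = -2855, D₂ = -2855
f: flip: (35,15,22)→(22,-15,35)
f: reduced (well bottom): (22,-15,35) with a≤c, −a<b≤a
g: flip: (3472,2491,447)→(447,-2491,3472)
g: translate: b→191 (≡-2491 mod 894), so (447,-2491,3472)→(447,191,22)
g: flip: (447,191,22)→(22,-191,447)
g: translate: b→-15 (≡-191 mod 44), so (22,-191,447)→(22,-15,35)
g: reduced (well bottom): (22,-15,35) with a≤c, −a<b≤a
reduced forms (22, -15, 35) vs (22, -15, 35) ⇒ equivalent

yes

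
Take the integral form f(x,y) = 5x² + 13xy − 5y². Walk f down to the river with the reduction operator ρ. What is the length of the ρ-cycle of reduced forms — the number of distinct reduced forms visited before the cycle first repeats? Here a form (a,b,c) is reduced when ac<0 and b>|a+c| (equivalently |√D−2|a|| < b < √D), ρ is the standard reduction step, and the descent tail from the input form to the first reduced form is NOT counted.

D = 269, ⌊√D⌋ = 16
river: ρ → (-5,7,11)
river: ρ → (11,15,-1)
river: ρ → (-1,15,11)
river: ρ → (11,7,-5)
river: ρ → (-5,13,5)
river: ρ → (5,7,-11)
river: ρ → (-11,15,1)
river: ρ → (1,15,-11)
river: ρ → (-11,7,5)
river: ρ → (5,13,-5)
ρ-cycle length = 10 (tail of 0 descent steps not counted)

10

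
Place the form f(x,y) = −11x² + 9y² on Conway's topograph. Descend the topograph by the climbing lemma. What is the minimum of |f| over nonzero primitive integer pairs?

descent: ρ → (9,18,-2)  [lands on river]
river: ρ → (-2,18,9)
closes: descent 1, river 2
min |a| on river = 2

2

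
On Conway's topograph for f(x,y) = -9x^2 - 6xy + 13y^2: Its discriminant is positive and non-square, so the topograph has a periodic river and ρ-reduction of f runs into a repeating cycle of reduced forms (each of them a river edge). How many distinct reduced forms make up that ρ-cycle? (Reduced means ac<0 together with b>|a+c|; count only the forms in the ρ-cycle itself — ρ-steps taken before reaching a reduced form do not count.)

D = 504, ⌊√D⌋ = 22
descent: ρ → (13,6,-9)  [lands on river]
river: ρ → (-9,12,10)
river: ρ → (10,8,-11)
river: ρ → (-11,14,7)
river: ρ → (7,14,-11)
river: ρ → (-11,8,10)
river: ρ → (10,12,-9)
river: ρ → (-9,6,13)
river: ρ → (13,20,-2)
river: ρ → (-2,20,13)
ρ-cycle length = 10 (tail of 1 descent step not counted)

10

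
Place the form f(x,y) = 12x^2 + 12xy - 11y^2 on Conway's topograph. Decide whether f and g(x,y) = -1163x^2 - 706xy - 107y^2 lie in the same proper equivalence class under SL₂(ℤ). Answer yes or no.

D₁ = 672, D₂ = 672
river cycle of f (length 6): (-11, 10, 13), (13, 16, -8), (-8, 16, 13), (13, 10, -11), (-11, 12, 12), (12, 12, -11)
river cycle of g (length 6): (-8, 16, 13), (13, 10, -11), (-11, 12, 12), (12, 12, -11), (-11, 10, 13), (13, 16, -8)
cycles coincide ⇒ equivalent

yes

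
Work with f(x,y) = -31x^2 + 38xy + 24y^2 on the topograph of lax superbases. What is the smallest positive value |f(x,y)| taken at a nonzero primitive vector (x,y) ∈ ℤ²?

river: ρ → (24,58,-11)
river: ρ → (-11,52,39)
river: ρ → (39,26,-24)
river: ρ → (-24,22,41)
river: ρ → (41,60,-5)
river: ρ → (-5,60,41)
river: ρ → (41,22,-24)
river: ρ → (-24,26,39)
river: ρ → (39,52,-11)
river: ρ → (-11,58,24)
river: ρ → (24,38,-31)
river: ρ → (-31,24,31)
river: ρ → (31,38,-24)
river: ρ → (-24,58,11)
river: ρ → (11,52,-39)
river: ρ → (-39,26,24)
river: ρ → (24,22,-41)
river: ρ → (-41,60,5)
river: ρ → (5,60,-41)
river: ρ → (-41,22,24)
river: ρ → (24,26,-39)
river: ρ → (-39,52,11)
river: ρ → (11,58,-24)
river: ρ → (-24,38,31)
river: ρ → (31,24,-31)
river: ρ → (-31,38,24)
closes: descent 0, river 26
min |a| on river = 5

5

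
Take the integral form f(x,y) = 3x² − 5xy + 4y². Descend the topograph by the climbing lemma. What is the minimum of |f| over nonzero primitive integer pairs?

translate: b→1 (≡-5 mod 6), so (3,-5,4)→(3,1,2)
flip: (3,1,2)→(2,-1,3)
reduced (well bottom): (2,-1,3) with a≤c, −a<b≤a
well minimum = a = 2

2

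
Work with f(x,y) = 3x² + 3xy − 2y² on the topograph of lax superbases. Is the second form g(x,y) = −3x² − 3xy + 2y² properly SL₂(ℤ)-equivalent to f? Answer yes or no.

D₁ = 33, D₂ = 33
river cycle of f (length 4): (-2, 5, 1), (1, 5, -2), (-2, 3, 3), (3, 3, -2)
river cycle of g (length 4): (2, 3, -3), (-3, 3, 2), (2, 5, -1), (-1, 5, 2)
cycles differ ⇒ inequivalent

no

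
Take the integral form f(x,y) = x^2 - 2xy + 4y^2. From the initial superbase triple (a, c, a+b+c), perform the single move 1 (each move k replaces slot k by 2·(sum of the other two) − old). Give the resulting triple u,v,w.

start (1,4,3) = (f(1,0),f(0,1),f(1,1))
replace slot 1: 2·(4+3) − 1 = 13 → (13,4,3)

13,4,3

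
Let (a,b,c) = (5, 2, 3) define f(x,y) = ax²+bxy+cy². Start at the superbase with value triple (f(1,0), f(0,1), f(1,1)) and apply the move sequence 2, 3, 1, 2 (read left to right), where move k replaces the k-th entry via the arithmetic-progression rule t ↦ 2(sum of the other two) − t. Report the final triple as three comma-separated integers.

start (5,3,10) = (f(1,0),f(0,1),f(1,1))
replace slot 2: 2·(5+10) − 3 = 27 → (5,27,10)
replace slot 3: 2·(5+27) − 10 = 54 → (5,27,54)
replace slot 1: 2·(27+54) − 5 = 157 → (157,27,54)
replace slot 2: 2·(157+54) − 27 = 395 → (157,395,54)

157,395,54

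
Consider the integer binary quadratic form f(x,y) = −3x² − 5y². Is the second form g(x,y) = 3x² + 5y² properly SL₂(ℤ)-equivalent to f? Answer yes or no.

D₁ = -60, D₂ = -60
f is negative-definite; reduce −f:
−f: reduced (well bottom): (3,0,5) with a≤c, −a<b≤a
flip sign back: reduced form of f is (-3,0,-5)
g: reduced (well bottom): (3,0,5) with a≤c, −a<b≤a
reduced forms (-3, 0, -5) vs (3, 0, 5) ⇒ inequivalent

no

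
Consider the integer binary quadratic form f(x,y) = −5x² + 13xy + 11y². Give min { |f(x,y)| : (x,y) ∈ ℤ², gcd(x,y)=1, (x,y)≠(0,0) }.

river: ρ → (11,9,-7)
river: ρ → (-7,19,1)
river: ρ → (1,19,-7)
river: ρ → (-7,9,11)
river: ρ → (11,13,-5)
river: ρ → (-5,17,5)
river: ρ → (5,13,-11)
river: ρ → (-11,9,7)
river: ρ → (7,19,-1)
river: ρ → (-1,19,7)
river: ρ → (7,9,-11)
river: ρ → (-11,13,5)
river: ρ → (5,17,-5)
river: ρ → (-5,13,11)
closes: descent 0, river 14
min |a| on river = 1

1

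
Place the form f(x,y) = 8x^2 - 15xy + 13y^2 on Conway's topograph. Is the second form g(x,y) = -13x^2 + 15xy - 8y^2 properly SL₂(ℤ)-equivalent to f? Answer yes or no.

D₁ = -191, D₂ = -191
f: translate: b→1 (≡-15 mod 16), so (8,-15,13)→(8,1,6)
f: flip: (8,1,6)→(6,-1,8)
f: reduced (well bottom): (6,-1,8) with a≤c, −a<b≤a
g is negative-definite; reduce −g:
−g: translate: b→11 (≡-15 mod 26), so (13,-15,8)→(13,11,6)
−g: flip: (13,11,6)→(6,-11,13)
−g: translate: b→1 (≡-11 mod 12), so (6,-11,13)→(6,1,8)
−g: reduced (well bottom): (6,1,8) with a≤c, −a<b≤a
flip sign back: reduced form of g is (-6,-1,-8)
reduced forms (6, -1, 8) vs (-6, -1, -8) ⇒ inequivalent

no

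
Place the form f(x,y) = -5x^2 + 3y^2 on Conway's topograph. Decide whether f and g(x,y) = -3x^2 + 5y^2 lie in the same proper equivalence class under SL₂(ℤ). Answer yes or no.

D₁ = 60, D₂ = 60
river cycle of f (length 2): (3, 6, -2), (-2, 6, 3)
river cycle of g (length 2): (-3, 6, 2), (2, 6, -3)
cycles differ ⇒ inequivalent

no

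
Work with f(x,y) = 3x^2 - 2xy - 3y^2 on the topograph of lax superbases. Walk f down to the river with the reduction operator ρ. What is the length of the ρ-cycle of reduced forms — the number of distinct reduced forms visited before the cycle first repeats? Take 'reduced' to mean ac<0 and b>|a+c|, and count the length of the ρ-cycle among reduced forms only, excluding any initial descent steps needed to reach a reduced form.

D = 40, ⌊√D⌋ = 6
descent: ρ → (-3,2,3)  [lands on river]
river: ρ → (3,4,-2)
river: ρ → (-2,4,3)
river: ρ → (3,2,-3)
river: ρ → (-3,4,2)
river: ρ → (2,4,-3)
ρ-cycle length = 6 (tail of 1 descent step not counted)

6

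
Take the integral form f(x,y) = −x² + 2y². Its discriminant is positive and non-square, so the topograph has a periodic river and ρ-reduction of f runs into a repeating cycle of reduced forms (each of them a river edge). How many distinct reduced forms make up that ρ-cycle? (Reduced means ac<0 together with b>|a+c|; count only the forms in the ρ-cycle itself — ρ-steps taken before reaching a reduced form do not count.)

D = 8, ⌊√D⌋ = 2
descent: ρ → (2,0,-1)
descent: ρ → (-1,2,1)  [lands on river]
river: ρ → (1,2,-1)
ρ-cycle length = 2 (tail of 2 descent steps not counted)

2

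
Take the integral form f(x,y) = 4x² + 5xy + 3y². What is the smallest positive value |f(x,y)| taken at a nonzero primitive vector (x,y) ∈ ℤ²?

translate: b→-3 (≡5 mod 8), so (4,5,3)→(4,-3,2)
flip: (4,-3,2)→(2,3,4)
translate: b→-1 (≡3 mod 4), so (2,3,4)→(2,-1,3)
reduced (well bottom): (2,-1,3) with a≤c, −a<b≤a
well minimum = a = 2

2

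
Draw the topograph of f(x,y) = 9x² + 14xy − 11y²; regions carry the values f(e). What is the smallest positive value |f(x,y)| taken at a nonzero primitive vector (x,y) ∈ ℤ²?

river: ρ → (-11,8,12)
river: ρ → (12,16,-7)
river: ρ → (-7,12,16)
river: ρ → (16,20,-3)
river: ρ → (-3,22,9)
river: ρ → (9,14,-11)
closes: descent 0, river 6
min |a| on river = 3

3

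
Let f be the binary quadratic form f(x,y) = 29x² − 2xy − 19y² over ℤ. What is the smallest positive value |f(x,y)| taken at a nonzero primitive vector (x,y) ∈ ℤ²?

descent: ρ → (-19,40,8)  [lands on river]
river: ρ → (8,40,-19)
river: ρ → (-19,36,12)
river: ρ → (12,36,-19)
closes: descent 1, river 4
min |a| on river = 8

8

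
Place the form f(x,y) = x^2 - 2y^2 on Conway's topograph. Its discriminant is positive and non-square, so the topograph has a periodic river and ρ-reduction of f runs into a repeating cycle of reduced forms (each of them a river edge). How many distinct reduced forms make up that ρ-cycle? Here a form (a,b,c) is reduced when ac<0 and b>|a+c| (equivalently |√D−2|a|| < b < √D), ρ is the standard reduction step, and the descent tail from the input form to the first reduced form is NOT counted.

D = 8, ⌊√D⌋ = 2
descent: ρ → (-2,0,1)
descent: ρ → (1,2,-1)  [lands on river]
river: ρ → (-1,2,1)
ρ-cycle length = 2 (tail of 2 descent steps not counted)

2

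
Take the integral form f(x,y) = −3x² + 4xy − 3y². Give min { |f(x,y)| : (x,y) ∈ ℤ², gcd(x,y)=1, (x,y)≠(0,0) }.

translate: b→2 (≡-4 mod 6), so (3,-4,3)→(3,2,2)
flip: (3,2,2)→(2,-2,3)
translate: b→2 (≡-2 mod 4), so (2,-2,3)→(2,2,3)
reduced (well bottom): (2,2,3) with a≤c, −a<b≤a
well minimum |f| = |-2| = 2 (negative-definite)

2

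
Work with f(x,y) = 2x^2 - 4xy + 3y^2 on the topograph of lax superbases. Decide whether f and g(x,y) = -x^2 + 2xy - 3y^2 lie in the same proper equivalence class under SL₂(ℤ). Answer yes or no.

D₁ = -8, D₂ = -8
f: translate: b→0 (≡-4 mod 4), so (2,-4,3)→(2,0,1)
f: flip: (2,0,1)→(1,0,2)
f: reduced (well bottom): (1,0,2) with a≤c, −a<b≤a
g is negative-definite; reduce −g:
−g: translate: b→0 (≡-2 mod 2), so (1,-2,3)→(1,0,2)
−g: reduced (well bottom): (1,0,2) with a≤c, −a<b≤a
flip sign back: reduced form of g is (-1,0,-2)
reduced forms (1, 0, 2) vs (-1, 0, -2) ⇒ inequivalent

no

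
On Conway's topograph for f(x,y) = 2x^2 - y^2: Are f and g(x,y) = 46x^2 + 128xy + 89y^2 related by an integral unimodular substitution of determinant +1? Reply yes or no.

D₁ = 8, D₂ = 8
river cycle of f (length 2): (-1, 2, 1), (1, 2, -1)
river cycle of g (length 2): (1, 2, -1), (-1, 2, 1)
cycles coincide ⇒ equivalent

yes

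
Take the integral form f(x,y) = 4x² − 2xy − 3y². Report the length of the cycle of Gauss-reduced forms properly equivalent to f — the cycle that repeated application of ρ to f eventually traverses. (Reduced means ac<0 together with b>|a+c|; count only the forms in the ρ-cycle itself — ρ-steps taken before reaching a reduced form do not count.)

D = 52, ⌊√D⌋ = 7
descent: ρ → (-3,2,4)  [lands on river]
river: ρ → (4,6,-1)
river: ρ → (-1,6,4)
river: ρ → (4,2,-3)
river: ρ → (-3,4,3)
river: ρ → (3,2,-4)
river: ρ → (-4,6,1)
river: ρ → (1,6,-4)
river: ρ → (-4,2,3)
river: ρ → (3,4,-3)
ρ-cycle length = 10 (tail of 1 descent step not counted)

10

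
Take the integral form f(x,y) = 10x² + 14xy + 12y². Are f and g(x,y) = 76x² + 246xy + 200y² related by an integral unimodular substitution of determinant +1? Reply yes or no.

D₁ = -284, D₂ = -284
f: translate: b→-6 (≡14 mod 20), so (10,14,12)→(10,-6,8)
f: flip: (10,-6,8)→(8,6,10)
f: reduced (well bottom): (8,6,10) with a≤c, −a<b≤a
g: translate: b→-58 (≡246 mod 152), so (76,246,200)→(76,-58,12)
g: flip: (76,-58,12)→(12,58,76)
g: translate: b→10 (≡58 mod 24), so (12,58,76)→(12,10,8)
g: flip: (12,10,8)→(8,-10,12)
g: translate: b→6 (≡-10 mod 16), so (8,-10,12)→(8,6,10)
g: reduced (well bottom): (8,6,10) with a≤c, −a<b≤a
reduced forms (8, 6, 10) vs (8, 6, 10) ⇒ equivalent

yes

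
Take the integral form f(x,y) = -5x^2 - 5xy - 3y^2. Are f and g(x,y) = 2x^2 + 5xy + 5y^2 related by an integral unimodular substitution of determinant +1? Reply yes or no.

D₁ = -35, D₂ = -15
discriminants differ ⇒ not SL₂(ℤ)-equivalent

no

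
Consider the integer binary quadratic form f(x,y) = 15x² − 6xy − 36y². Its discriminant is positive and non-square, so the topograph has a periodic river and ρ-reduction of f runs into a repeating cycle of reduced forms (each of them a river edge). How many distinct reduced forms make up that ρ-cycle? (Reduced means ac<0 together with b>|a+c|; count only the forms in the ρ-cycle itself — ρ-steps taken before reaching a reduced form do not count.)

D = 2196, ⌊√D⌋ = 46
descent: ρ → (-36,6,15)
descent: ρ → (15,24,-27)  [lands on river]
river: ρ → (-27,30,12)
river: ρ → (12,42,-9)
river: ρ → (-9,30,36)
river: ρ → (36,42,-3)
river: ρ → (-3,42,36)
river: ρ → (36,30,-9)
river: ρ → (-9,42,12)
river: ρ → (12,30,-27)
river: ρ → (-27,24,15)
river: ρ → (15,36,-15)
river: ρ → (-15,24,27)
river: ρ → (27,30,-12)
river: ρ → (-12,42,9)
river: ρ → (9,30,-36)
river: ρ → (-36,42,3)
river: ρ → (3,42,-36)
river: ρ → (-36,30,9)
river: ρ → (9,42,-12)
river: ρ → (-12,30,27)
river: ρ → (27,24,-15)
river: ρ → (-15,36,15)
ρ-cycle length = 22 (tail of 2 descent steps not counted)

22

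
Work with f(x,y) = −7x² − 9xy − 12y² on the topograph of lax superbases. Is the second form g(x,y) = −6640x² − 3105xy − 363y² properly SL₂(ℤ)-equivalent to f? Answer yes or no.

D₁ = -255, D₂ = -255
f is negative-definite; reduce −f:
−f: translate: b→-5 (≡9 mod 14), so (7,9,12)→(7,-5,10)
−f: reduced (well bottom): (7,-5,10) with a≤c, −a<b≤a
flip sign back: reduced form of f is (-7,5,-10)
g is negative-definite; reduce −g:
−g: flip: (6640,3105,363)→(363,-3105,6640)
−g: translate: b→-201 (≡-3105 mod 726), so (363,-3105,6640)→(363,-201,28)
−g: flip: (363,-201,28)→(28,201,363)
−g: translate: b→-23 (≡201 mod 56), so (28,201,363)→(28,-23,7)
−g: flip: (28,-23,7)→(7,23,28)
−g: translate: b→-5 (≡23 mod 14), so (7,23,28)→(7,-5,10)
−g: reduced (well bottom): (7,-5,10) with a≤c, −a<b≤a
flip sign back: reduced form of g is (-7,5,-10)
reduced forms (-7, 5, -10) vs (-7, 5, -10) ⇒ equivalent

yes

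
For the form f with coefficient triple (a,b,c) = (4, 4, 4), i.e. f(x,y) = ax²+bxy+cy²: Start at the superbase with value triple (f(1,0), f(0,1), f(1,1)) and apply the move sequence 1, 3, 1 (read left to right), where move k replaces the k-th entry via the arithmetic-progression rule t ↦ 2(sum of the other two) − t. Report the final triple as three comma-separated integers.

start (4,4,12) = (f(1,0),f(0,1),f(1,1))
replace slot 1: 2·(4+12) − 4 = 28 → (28,4,12)
replace slot 3: 2·(28+4) − 12 = 52 → (28,4,52)
replace slot 1: 2·(4+52) − 28 = 84 → (84,4,52)

84,4,52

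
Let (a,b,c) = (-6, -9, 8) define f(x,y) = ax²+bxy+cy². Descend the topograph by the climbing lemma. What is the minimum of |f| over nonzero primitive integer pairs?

descent: ρ → (8,9,-6)  [lands on river]
river: ρ → (-6,15,2)
river: ρ → (2,13,-13)
river: ρ → (-13,13,2)
river: ρ → (2,15,-6)
river: ρ → (-6,9,8)
river: ρ → (8,7,-7)
river: ρ → (-7,7,8)
closes: descent 1, river 8
min |a| on river = 2

2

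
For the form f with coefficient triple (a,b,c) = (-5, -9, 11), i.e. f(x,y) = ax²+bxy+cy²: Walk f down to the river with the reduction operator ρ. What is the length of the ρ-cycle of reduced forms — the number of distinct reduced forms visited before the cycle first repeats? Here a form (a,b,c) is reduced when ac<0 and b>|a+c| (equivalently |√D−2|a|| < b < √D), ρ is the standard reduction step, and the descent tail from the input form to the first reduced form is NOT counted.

D = 301, ⌊√D⌋ = 17
descent: ρ → (11,9,-5)  [lands on river]
river: ρ → (-5,11,9)
river: ρ → (9,7,-7)
river: ρ → (-7,7,9)
river: ρ → (9,11,-5)
river: ρ → (-5,9,11)
river: ρ → (11,13,-3)
river: ρ → (-3,17,1)
river: ρ → (1,17,-3)
river: ρ → (-3,13,11)
ρ-cycle length = 10 (tail of 1 descent step not counted)

10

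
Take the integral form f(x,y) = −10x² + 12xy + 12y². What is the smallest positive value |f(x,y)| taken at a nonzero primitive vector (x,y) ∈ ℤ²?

river: ρ → (12,12,-10)
river: ρ → (-10,8,14)
river: ρ → (14,20,-4)
river: ρ → (-4,20,14)
river: ρ → (14,8,-10)
river: ρ → (-10,12,12)
closes: descent 0, river 6
min |a| on river = 4

4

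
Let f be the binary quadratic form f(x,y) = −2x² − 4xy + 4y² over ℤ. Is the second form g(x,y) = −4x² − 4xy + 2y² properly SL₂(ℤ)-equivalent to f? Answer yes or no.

D₁ = 48, D₂ = 48
river cycle of f (length 2): (4, 4, -2), (-2, 4, 4)
river cycle of g (length 2): (2, 4, -4), (-4, 4, 2)
cycles differ ⇒ inequivalent

no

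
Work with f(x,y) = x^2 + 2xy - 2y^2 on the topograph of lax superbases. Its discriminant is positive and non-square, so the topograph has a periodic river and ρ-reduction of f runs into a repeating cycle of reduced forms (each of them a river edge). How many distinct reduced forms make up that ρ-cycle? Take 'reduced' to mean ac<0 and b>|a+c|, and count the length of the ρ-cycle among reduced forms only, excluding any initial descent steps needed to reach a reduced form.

D = 12, ⌊√D⌋ = 3
river: ρ → (-2,2,1)
river: ρ → (1,2,-2)
ρ-cycle length = 2 (tail of 0 descent steps not counted)

2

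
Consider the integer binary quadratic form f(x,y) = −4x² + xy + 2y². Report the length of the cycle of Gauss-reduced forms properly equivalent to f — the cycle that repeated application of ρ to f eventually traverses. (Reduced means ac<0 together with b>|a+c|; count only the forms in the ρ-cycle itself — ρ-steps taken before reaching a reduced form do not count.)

D = 33, ⌊√D⌋ = 5
descent: ρ → (2,3,-3)  [lands on river]
river: ρ → (-3,3,2)
river: ρ → (2,5,-1)
river: ρ → (-1,5,2)
ρ-cycle length = 4 (tail of 1 descent step not counted)

4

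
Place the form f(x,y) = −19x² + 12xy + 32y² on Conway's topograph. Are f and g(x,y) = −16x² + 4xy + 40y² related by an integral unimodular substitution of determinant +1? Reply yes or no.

D₁ = 2576, D₂ = 2576
river cycle of f (length 10): (-19, 50, 1), (1, 50, -19), (-19, 26, 25), (25, 24, -20), (-20, 16, 29), (29, 42, -7), (-7, 42, 29), (29, 16, -20), (-20, 24, 25), (25, 26, -19)
river cycle of g (length 10): (-16, 36, 20), (20, 44, -8), (-8, 36, 40), (40, 44, -4), (-4, 44, 40), (40, 36, -8), (-8, 44, 20), (20, 36, -16), (-16, 28, 28), (28, 28, -16)
cycles differ ⇒ inequivalent

no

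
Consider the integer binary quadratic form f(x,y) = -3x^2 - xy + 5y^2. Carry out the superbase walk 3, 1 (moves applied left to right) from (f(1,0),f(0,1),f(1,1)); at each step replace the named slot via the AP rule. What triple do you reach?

start (-3,5,1) = (f(1,0),f(0,1),f(1,1))
replace slot 3: 2·((-3)+5) − 1 = 3 → (-3,5,3)
replace slot 1: 2·(5+3) − (-3) = 19 → (19,5,3)

19,5,3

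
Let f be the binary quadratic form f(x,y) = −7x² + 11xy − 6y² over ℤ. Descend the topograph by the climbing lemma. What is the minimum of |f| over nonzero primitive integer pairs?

translate: b→3 (≡-11 mod 14), so (7,-11,6)→(7,3,2)
flip: (7,3,2)→(2,-3,7)
translate: b→1 (≡-3 mod 4), so (2,-3,7)→(2,1,6)
reduced (well bottom): (2,1,6) with a≤c, −a<b≤a
well minimum |f| = |-2| = 2 (negative-definite)

2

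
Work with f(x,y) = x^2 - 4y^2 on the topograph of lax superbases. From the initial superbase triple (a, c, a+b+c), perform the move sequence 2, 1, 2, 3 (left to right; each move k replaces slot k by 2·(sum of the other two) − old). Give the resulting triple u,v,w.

start (1,-4,-3) = (f(1,0),f(0,1),f(1,1))
replace slot 2: 2·(1+(-3)) − (-4) = 0 → (1,0,-3)
replace slot 1: 2·(0+(-3)) − 1 = -7 → (-7,0,-3)
replace slot 2: 2·((-7)+(-3)) − 0 = -20 → (-7,-20,-3)
replace slot 3: 2·((-7)+(-20)) − (-3) = -51 → (-7,-20,-51)

-7,-20,-51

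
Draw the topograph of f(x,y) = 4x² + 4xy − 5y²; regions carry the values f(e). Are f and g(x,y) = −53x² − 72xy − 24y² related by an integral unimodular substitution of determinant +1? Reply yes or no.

D₁ = 96, D₂ = 96
river cycle of f (length 4): (-5, 6, 3), (3, 6, -5), (-5, 4, 4), (4, 4, -5)
river cycle of g (length 4): (-5, 6, 3), (3, 6, -5), (-5, 4, 4), (4, 4, -5)
cycles coincide ⇒ equivalent

yes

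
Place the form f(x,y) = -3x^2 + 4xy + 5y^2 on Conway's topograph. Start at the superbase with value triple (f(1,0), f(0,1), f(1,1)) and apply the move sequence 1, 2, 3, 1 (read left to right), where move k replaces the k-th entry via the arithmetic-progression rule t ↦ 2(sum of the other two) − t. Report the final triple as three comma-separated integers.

start (-3,5,6) = (f(1,0),f(0,1),f(1,1))
replace slot 1: 2·(5+6) − (-3) = 25 → (25,5,6)
replace slot 2: 2·(25+6) − 5 = 57 → (25,57,6)
replace slot 3: 2·(25+57) − 6 = 158 → (25,57,158)
replace slot 1: 2·(57+158) − 25 = 405 → (405,57,158)

405,57,158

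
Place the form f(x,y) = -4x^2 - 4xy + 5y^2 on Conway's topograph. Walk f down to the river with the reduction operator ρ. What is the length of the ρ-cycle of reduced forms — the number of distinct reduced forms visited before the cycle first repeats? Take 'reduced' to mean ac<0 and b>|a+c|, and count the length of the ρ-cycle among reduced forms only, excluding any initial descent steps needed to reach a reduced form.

D = 96, ⌊√D⌋ = 9
descent: ρ → (5,4,-4)  [lands on river]
river: ρ → (-4,4,5)
river: ρ → (5,6,-3)
river: ρ → (-3,6,5)
ρ-cycle length = 4 (tail of 1 descent step not counted)

4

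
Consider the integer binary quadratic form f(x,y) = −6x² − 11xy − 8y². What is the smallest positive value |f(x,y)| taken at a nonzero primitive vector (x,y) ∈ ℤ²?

translate: b→-1 (≡11 mod 12), so (6,11,8)→(6,-1,3)
flip: (6,-1,3)→(3,1,6)
reduced (well bottom): (3,1,6) with a≤c, −a<b≤a
well minimum |f| = |-3| = 3 (negative-definite)

3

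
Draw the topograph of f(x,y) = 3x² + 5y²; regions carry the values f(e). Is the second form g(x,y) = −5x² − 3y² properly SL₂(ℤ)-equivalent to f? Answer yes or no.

D₁ = -60, D₂ = -60
f: reduced (well bottom): (3,0,5) with a≤c, −a<b≤a
g is negative-definite; reduce −g:
−g: flip: (5,0,3)→(3,0,5)
−g: reduced (well bottom): (3,0,5) with a≤c, −a<b≤a
flip sign back: reduced form of g is (-3,0,-5)
reduced forms (3, 0, 5) vs (-3, 0, -5) ⇒ inequivalent

no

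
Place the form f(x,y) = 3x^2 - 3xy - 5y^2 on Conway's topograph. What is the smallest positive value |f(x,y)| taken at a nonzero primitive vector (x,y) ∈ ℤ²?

descent: ρ → (-5,3,3)  [lands on river]
river: ρ → (3,3,-5)
river: ρ → (-5,7,1)
river: ρ → (1,7,-5)
closes: descent 1, river 4
min |a| on river = 1

1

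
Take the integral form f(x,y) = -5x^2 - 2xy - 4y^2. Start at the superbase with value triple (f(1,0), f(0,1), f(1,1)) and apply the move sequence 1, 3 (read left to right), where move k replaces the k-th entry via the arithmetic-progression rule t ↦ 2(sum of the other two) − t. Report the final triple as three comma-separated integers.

start (-5,-4,-11) = (f(1,0),f(0,1),f(1,1))
replace slot 1: 2·((-4)+(-11)) − (-5) = -25 → (-25,-4,-11)
replace slot 3: 2·((-25)+(-4)) − (-11) = -47 → (-25,-4,-47)

-25,-4,-47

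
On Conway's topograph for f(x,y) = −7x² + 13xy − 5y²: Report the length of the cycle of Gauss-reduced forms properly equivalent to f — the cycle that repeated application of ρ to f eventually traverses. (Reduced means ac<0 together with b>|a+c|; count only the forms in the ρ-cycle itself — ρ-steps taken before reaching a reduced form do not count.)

D = 29, ⌊√D⌋ = 5
descent: ρ → (-5,-3,1)
descent: ρ → (1,5,-1)  [lands on river]
river: ρ → (-1,5,1)
ρ-cycle length = 2 (tail of 2 descent steps not counted)

2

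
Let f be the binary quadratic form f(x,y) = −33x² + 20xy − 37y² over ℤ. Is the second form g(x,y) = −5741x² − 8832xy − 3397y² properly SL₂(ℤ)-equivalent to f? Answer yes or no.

D₁ = -4484, D₂ = -4484
f is negative-definite; reduce −f:
−f: reduced (well bottom): (33,-20,37) with a≤c, −a<b≤a
flip sign back: reduced form of f is (-33,20,-37)
g is negative-definite; reduce −g:
−g: translate: b→-2650 (≡8832 mod 11482), so (5741,8832,3397)→(5741,-2650,306)
−g: flip: (5741,-2650,306)→(306,2650,5741)
−g: translate: b→202 (≡2650 mod 612), so (306,2650,5741)→(306,202,37)
−g: flip: (306,202,37)→(37,-202,306)
−g: translate: b→20 (≡-202 mod 74), so (37,-202,306)→(37,20,33)
−g: flip: (37,20,33)→(33,-20,37)
−g: reduced (well bottom): (33,-20,37) with a≤c, −a<b≤a
flip sign back: reduced form of g is (-33,20,-37)
reduced forms (-33, 20, -37) vs (-33, 20, -37) ⇒ equivalent

yes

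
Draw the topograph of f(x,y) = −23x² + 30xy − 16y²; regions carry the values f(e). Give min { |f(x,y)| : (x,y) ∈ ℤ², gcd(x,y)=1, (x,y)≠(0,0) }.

translate: b→16 (≡-30 mod 46), so (23,-30,16)→(23,16,9)
flip: (23,16,9)→(9,-16,23)
translate: b→2 (≡-16 mod 18), so (9,-16,23)→(9,2,16)
reduced (well bottom): (9,2,16) with a≤c, −a<b≤a
well minimum |f| = |-9| = 9 (negative-definite)

9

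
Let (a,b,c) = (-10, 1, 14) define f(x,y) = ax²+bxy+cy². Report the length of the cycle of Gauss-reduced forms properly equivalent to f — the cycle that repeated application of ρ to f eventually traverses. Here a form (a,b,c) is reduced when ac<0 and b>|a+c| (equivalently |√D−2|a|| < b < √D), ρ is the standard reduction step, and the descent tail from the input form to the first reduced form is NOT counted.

D = 561, ⌊√D⌋ = 23
descent: ρ → (14,-1,-10)
descent: ρ → (-10,21,3)  [lands on river]
river: ρ → (3,21,-10)
river: ρ → (-10,19,5)
river: ρ → (5,21,-6)
river: ρ → (-6,15,14)
river: ρ → (14,13,-7)
river: ρ → (-7,15,12)
river: ρ → (12,9,-10)
river: ρ → (-10,11,11)
river: ρ → (11,11,-10)
river: ρ → (-10,9,12)
river: ρ → (12,15,-7)
river: ρ → (-7,13,14)
river: ρ → (14,15,-6)
river: ρ → (-6,21,5)
river: ρ → (5,19,-10)
ρ-cycle length = 16 (tail of 2 descent steps not counted)

16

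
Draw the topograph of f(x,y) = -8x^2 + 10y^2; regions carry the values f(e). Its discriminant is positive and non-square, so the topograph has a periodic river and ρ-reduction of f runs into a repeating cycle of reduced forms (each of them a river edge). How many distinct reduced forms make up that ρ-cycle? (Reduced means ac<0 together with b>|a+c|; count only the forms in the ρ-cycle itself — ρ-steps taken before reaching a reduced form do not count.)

D = 320, ⌊√D⌋ = 17
descent: ρ → (10,0,-8)
descent: ρ → (-8,16,2)  [lands on river]
river: ρ → (2,16,-8)
ρ-cycle length = 2 (tail of 2 descent steps not counted)

2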